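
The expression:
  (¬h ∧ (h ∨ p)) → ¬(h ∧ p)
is always true.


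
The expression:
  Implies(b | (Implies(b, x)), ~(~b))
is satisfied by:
  {b: True}


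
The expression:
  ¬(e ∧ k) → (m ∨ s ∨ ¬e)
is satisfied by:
  {s: True, k: True, m: True, e: False}
  {s: True, k: True, e: False, m: False}
  {s: True, m: True, e: False, k: False}
  {s: True, e: False, m: False, k: False}
  {k: True, m: True, e: False, s: False}
  {k: True, e: False, m: False, s: False}
  {m: True, k: False, e: False, s: False}
  {k: False, e: False, m: False, s: False}
  {k: True, s: True, e: True, m: True}
  {k: True, s: True, e: True, m: False}
  {s: True, e: True, m: True, k: False}
  {s: True, e: True, k: False, m: False}
  {m: True, e: True, k: True, s: False}
  {e: True, k: True, s: False, m: False}
  {e: True, m: True, s: False, k: False}


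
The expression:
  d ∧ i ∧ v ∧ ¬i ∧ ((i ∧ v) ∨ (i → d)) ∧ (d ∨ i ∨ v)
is never true.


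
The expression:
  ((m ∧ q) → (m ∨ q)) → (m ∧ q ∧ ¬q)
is never true.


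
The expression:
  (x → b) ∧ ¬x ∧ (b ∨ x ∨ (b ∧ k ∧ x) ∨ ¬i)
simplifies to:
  ¬x ∧ (b ∨ ¬i)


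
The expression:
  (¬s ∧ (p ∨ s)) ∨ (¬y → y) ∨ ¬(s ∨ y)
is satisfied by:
  {y: True, s: False}
  {s: False, y: False}
  {s: True, y: True}


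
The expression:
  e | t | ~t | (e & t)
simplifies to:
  True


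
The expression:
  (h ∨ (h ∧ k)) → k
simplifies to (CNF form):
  k ∨ ¬h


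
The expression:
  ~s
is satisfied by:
  {s: False}


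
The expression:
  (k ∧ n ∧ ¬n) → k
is always true.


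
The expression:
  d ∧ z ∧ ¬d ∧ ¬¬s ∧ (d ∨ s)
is never true.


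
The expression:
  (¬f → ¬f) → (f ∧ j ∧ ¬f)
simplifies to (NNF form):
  False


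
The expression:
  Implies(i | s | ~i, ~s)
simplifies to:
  ~s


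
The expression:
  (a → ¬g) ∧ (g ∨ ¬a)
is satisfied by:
  {a: False}


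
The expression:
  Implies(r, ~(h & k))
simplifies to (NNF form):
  ~h | ~k | ~r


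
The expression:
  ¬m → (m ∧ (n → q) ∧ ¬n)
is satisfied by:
  {m: True}


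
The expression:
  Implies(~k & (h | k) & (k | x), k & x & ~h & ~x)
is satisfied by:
  {k: True, h: False, x: False}
  {h: False, x: False, k: False}
  {x: True, k: True, h: False}
  {x: True, h: False, k: False}
  {k: True, h: True, x: False}
  {h: True, k: False, x: False}
  {x: True, h: True, k: True}


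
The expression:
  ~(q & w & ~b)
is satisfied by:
  {b: True, w: False, q: False}
  {w: False, q: False, b: False}
  {b: True, q: True, w: False}
  {q: True, w: False, b: False}
  {b: True, w: True, q: False}
  {w: True, b: False, q: False}
  {b: True, q: True, w: True}


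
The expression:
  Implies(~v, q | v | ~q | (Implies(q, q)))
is always true.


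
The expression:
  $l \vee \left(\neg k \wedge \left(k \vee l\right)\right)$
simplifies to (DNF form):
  $l$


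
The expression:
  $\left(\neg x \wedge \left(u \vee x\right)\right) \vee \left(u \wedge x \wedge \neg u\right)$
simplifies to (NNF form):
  $u \wedge \neg x$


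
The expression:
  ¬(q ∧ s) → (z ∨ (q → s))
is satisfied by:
  {z: True, s: True, q: False}
  {z: True, s: False, q: False}
  {s: True, z: False, q: False}
  {z: False, s: False, q: False}
  {z: True, q: True, s: True}
  {z: True, q: True, s: False}
  {q: True, s: True, z: False}


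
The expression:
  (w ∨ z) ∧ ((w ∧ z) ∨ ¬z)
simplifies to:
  w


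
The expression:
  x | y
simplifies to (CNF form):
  x | y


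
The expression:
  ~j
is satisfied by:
  {j: False}


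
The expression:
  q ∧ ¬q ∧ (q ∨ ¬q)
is never true.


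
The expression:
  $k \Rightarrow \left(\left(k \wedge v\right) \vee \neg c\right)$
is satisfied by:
  {v: True, k: False, c: False}
  {k: False, c: False, v: False}
  {c: True, v: True, k: False}
  {c: True, k: False, v: False}
  {v: True, k: True, c: False}
  {k: True, v: False, c: False}
  {c: True, k: True, v: True}


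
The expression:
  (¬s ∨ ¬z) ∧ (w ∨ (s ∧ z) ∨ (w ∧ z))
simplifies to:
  w ∧ (¬s ∨ ¬z)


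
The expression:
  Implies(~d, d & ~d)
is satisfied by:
  {d: True}


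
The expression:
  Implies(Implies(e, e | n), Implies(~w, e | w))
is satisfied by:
  {e: True, w: True}
  {e: True, w: False}
  {w: True, e: False}


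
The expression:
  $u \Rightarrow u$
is always true.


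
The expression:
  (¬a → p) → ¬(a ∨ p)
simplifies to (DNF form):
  ¬a ∧ ¬p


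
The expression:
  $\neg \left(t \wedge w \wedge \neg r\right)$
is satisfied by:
  {r: True, w: False, t: False}
  {w: False, t: False, r: False}
  {r: True, t: True, w: False}
  {t: True, w: False, r: False}
  {r: True, w: True, t: False}
  {w: True, r: False, t: False}
  {r: True, t: True, w: True}


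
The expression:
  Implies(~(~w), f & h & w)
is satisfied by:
  {h: True, f: True, w: False}
  {h: True, f: False, w: False}
  {f: True, h: False, w: False}
  {h: False, f: False, w: False}
  {h: True, w: True, f: True}


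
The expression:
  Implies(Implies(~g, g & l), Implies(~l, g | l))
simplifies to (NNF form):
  True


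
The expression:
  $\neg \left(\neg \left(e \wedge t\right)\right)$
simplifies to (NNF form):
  $e \wedge t$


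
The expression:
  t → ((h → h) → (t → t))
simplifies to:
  True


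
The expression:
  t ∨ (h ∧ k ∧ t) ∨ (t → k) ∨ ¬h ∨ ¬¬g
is always true.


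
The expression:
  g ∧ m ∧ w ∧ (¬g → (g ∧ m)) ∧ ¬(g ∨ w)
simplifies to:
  False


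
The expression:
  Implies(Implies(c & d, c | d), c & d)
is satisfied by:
  {c: True, d: True}


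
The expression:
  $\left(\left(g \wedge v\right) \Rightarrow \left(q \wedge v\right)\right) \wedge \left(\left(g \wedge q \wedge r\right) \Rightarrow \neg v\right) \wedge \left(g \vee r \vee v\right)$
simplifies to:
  $\left(g \wedge \neg v\right) \vee \left(r \wedge \neg g\right) \vee \left(v \wedge \neg g\right) \vee \left(q \wedge v \wedge \neg r\right)$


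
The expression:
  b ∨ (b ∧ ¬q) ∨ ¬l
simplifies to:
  b ∨ ¬l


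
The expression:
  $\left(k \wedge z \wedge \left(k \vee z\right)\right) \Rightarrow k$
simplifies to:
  $\text{True}$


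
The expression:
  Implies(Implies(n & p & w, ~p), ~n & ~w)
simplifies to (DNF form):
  (w & ~w) | (n & p & w) | (~n & ~w) | (n & p & ~n) | (n & w & ~w) | (p & w & ~w) | (n & ~n & ~w) | (p & ~n & ~w)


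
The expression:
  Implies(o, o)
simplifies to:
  True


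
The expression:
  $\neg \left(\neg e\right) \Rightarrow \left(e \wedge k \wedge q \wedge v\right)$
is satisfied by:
  {v: True, q: True, k: True, e: False}
  {v: True, q: True, k: False, e: False}
  {v: True, k: True, q: False, e: False}
  {v: True, k: False, q: False, e: False}
  {q: True, k: True, v: False, e: False}
  {q: True, v: False, k: False, e: False}
  {q: False, k: True, v: False, e: False}
  {q: False, v: False, k: False, e: False}
  {v: True, e: True, q: True, k: True}


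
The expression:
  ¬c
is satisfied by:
  {c: False}


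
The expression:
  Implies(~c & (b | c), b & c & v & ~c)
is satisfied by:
  {c: True, b: False}
  {b: False, c: False}
  {b: True, c: True}


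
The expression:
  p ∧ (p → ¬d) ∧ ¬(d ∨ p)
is never true.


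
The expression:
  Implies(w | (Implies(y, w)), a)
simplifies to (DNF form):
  a | (y & ~w)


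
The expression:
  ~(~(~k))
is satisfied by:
  {k: False}


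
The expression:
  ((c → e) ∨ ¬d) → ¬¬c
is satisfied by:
  {c: True}


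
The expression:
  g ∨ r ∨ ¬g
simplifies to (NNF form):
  True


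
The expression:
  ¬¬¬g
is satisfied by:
  {g: False}


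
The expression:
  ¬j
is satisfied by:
  {j: False}


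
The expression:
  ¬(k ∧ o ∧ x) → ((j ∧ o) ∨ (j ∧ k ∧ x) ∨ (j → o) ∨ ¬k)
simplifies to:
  o ∨ x ∨ ¬j ∨ ¬k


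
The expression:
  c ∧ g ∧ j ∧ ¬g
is never true.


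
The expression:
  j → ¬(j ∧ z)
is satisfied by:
  {z: False, j: False}
  {j: True, z: False}
  {z: True, j: False}


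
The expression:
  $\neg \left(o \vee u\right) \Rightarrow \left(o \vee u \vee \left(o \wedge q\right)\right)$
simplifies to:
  $o \vee u$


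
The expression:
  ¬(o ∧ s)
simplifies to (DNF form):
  ¬o ∨ ¬s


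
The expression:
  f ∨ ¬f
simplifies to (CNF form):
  True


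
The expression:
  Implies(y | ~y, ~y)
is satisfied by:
  {y: False}


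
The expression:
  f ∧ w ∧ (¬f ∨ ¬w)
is never true.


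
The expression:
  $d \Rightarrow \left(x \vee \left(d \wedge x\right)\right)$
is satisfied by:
  {x: True, d: False}
  {d: False, x: False}
  {d: True, x: True}


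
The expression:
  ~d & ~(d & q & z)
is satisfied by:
  {d: False}


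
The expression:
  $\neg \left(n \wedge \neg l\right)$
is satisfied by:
  {l: True, n: False}
  {n: False, l: False}
  {n: True, l: True}


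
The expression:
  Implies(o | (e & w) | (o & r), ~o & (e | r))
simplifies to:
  ~o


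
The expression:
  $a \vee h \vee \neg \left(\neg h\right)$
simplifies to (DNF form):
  $a \vee h$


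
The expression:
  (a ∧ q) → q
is always true.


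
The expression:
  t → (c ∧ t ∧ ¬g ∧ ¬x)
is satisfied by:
  {c: True, x: False, t: False, g: False}
  {g: False, x: False, c: False, t: False}
  {g: True, c: True, x: False, t: False}
  {g: True, x: False, c: False, t: False}
  {c: True, x: True, g: False, t: False}
  {x: True, g: False, c: False, t: False}
  {g: True, x: True, c: True, t: False}
  {g: True, x: True, c: False, t: False}
  {t: True, c: True, g: False, x: False}


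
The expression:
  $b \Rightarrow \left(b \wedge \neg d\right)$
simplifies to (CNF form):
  $\neg b \vee \neg d$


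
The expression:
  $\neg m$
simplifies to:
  $\neg m$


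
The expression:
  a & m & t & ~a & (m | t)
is never true.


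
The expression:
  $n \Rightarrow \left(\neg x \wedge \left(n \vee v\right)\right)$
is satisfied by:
  {x: False, n: False}
  {n: True, x: False}
  {x: True, n: False}


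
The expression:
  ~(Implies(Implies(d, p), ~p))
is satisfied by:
  {p: True}


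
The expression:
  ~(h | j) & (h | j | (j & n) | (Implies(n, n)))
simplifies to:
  ~h & ~j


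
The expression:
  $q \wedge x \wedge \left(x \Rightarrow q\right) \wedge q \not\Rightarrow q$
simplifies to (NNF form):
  $\text{False}$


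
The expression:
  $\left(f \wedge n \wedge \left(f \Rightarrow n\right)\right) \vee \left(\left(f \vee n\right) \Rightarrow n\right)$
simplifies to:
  $n \vee \neg f$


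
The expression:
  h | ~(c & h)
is always true.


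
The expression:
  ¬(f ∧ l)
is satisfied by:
  {l: False, f: False}
  {f: True, l: False}
  {l: True, f: False}


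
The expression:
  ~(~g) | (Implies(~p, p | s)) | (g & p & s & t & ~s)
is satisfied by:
  {p: True, g: True, s: True}
  {p: True, g: True, s: False}
  {p: True, s: True, g: False}
  {p: True, s: False, g: False}
  {g: True, s: True, p: False}
  {g: True, s: False, p: False}
  {s: True, g: False, p: False}


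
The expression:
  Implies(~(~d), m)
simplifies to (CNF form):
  m | ~d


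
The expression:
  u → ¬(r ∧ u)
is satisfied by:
  {u: False, r: False}
  {r: True, u: False}
  {u: True, r: False}


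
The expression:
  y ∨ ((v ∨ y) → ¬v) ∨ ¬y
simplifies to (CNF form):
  True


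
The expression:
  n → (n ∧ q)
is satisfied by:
  {q: True, n: False}
  {n: False, q: False}
  {n: True, q: True}


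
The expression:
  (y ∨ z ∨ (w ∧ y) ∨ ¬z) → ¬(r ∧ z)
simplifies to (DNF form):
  ¬r ∨ ¬z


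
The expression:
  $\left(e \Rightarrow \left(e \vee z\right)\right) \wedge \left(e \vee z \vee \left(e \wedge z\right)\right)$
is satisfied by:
  {z: True, e: True}
  {z: True, e: False}
  {e: True, z: False}


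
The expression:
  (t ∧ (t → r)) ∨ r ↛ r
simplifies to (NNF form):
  r ∧ t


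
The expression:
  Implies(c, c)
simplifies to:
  True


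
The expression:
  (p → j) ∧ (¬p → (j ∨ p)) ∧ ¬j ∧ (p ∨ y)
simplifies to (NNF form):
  False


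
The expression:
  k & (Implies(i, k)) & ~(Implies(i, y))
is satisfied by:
  {i: True, k: True, y: False}


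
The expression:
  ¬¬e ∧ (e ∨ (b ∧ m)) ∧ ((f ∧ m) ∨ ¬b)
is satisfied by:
  {e: True, m: True, f: True, b: False}
  {e: True, m: True, f: False, b: False}
  {e: True, f: True, m: False, b: False}
  {e: True, f: False, m: False, b: False}
  {e: True, b: True, m: True, f: True}


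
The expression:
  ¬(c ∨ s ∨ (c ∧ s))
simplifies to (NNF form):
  ¬c ∧ ¬s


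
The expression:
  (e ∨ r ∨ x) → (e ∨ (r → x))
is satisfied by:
  {x: True, e: True, r: False}
  {x: True, e: False, r: False}
  {e: True, x: False, r: False}
  {x: False, e: False, r: False}
  {r: True, x: True, e: True}
  {r: True, x: True, e: False}
  {r: True, e: True, x: False}


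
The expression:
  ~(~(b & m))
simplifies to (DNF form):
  b & m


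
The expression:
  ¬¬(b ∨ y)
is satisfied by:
  {y: True, b: True}
  {y: True, b: False}
  {b: True, y: False}


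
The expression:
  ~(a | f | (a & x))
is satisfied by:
  {f: False, a: False}


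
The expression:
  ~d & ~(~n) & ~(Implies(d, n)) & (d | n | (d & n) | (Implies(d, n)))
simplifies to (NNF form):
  False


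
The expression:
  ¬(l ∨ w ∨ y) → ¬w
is always true.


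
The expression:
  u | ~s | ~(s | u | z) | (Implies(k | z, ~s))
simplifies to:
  u | ~s | (~k & ~z)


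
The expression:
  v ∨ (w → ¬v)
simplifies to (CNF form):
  True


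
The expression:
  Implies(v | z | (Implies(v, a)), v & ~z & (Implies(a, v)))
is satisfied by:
  {v: True, z: False}


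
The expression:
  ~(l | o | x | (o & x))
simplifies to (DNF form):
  ~l & ~o & ~x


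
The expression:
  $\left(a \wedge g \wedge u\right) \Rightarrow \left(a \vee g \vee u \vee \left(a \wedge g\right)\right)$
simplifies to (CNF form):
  $\text{True}$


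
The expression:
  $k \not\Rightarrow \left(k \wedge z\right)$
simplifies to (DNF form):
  $k \wedge \neg z$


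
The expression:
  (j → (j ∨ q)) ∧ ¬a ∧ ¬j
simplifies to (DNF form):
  ¬a ∧ ¬j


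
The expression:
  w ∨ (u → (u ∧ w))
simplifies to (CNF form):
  w ∨ ¬u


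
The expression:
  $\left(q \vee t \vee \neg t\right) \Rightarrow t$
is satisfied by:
  {t: True}


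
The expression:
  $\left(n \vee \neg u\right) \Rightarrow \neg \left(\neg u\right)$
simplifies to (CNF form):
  $u$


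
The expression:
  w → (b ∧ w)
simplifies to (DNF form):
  b ∨ ¬w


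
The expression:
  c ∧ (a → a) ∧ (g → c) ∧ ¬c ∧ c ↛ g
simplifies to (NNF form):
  False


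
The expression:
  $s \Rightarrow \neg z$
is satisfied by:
  {s: False, z: False}
  {z: True, s: False}
  {s: True, z: False}


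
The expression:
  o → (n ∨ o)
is always true.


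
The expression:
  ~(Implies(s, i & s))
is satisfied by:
  {s: True, i: False}


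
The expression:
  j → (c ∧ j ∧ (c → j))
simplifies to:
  c ∨ ¬j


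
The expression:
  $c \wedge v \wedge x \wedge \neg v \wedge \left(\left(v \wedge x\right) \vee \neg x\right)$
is never true.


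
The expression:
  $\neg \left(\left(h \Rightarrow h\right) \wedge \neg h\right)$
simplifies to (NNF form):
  $h$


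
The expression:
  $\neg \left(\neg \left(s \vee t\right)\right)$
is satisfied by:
  {t: True, s: True}
  {t: True, s: False}
  {s: True, t: False}


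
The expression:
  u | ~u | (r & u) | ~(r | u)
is always true.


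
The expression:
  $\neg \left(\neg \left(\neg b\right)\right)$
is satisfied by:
  {b: False}


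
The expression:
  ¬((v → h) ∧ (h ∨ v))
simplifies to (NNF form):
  ¬h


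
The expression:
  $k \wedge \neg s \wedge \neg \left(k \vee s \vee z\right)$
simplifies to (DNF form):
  $\text{False}$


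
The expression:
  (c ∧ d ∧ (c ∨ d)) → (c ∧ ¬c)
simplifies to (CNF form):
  ¬c ∨ ¬d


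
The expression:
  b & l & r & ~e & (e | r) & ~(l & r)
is never true.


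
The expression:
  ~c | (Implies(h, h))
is always true.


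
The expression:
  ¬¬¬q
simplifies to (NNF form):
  ¬q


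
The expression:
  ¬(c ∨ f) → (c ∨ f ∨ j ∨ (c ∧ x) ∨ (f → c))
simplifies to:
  True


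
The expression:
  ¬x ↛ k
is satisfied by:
  {k: True, x: False}
  {x: False, k: False}
  {x: True, k: True}


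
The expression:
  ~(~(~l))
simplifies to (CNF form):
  ~l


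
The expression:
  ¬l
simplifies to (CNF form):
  ¬l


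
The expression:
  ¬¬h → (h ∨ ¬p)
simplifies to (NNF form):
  True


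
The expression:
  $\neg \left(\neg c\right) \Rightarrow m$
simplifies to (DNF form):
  $m \vee \neg c$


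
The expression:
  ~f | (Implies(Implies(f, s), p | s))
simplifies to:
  True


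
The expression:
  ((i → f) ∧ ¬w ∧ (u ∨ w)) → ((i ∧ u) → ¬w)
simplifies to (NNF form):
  True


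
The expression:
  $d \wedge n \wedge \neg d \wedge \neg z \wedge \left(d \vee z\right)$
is never true.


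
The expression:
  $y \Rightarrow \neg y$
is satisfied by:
  {y: False}


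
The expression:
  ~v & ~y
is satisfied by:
  {v: False, y: False}


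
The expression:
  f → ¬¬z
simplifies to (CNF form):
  z ∨ ¬f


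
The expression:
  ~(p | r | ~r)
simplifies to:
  False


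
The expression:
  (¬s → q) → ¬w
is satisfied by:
  {q: False, w: False, s: False}
  {s: True, q: False, w: False}
  {q: True, s: False, w: False}
  {s: True, q: True, w: False}
  {w: True, s: False, q: False}


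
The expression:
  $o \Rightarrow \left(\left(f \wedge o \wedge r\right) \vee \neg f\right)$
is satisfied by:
  {r: True, o: False, f: False}
  {o: False, f: False, r: False}
  {f: True, r: True, o: False}
  {f: True, o: False, r: False}
  {r: True, o: True, f: False}
  {o: True, r: False, f: False}
  {f: True, o: True, r: True}


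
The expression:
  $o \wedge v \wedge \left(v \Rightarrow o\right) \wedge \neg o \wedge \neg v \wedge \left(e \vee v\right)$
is never true.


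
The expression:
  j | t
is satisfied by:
  {t: True, j: True}
  {t: True, j: False}
  {j: True, t: False}


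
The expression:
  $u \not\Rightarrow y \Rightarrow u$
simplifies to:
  $\text{True}$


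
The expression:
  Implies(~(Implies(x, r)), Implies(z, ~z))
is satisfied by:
  {r: True, z: False, x: False}
  {z: False, x: False, r: False}
  {r: True, x: True, z: False}
  {x: True, z: False, r: False}
  {r: True, z: True, x: False}
  {z: True, r: False, x: False}
  {r: True, x: True, z: True}


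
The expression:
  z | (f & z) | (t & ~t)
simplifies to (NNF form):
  z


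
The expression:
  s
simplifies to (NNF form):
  s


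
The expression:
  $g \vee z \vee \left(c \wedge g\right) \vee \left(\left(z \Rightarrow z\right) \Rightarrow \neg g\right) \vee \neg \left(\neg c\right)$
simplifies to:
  $\text{True}$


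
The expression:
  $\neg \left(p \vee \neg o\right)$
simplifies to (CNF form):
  $o \wedge \neg p$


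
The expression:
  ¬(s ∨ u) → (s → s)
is always true.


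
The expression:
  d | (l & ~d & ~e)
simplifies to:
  d | (l & ~e)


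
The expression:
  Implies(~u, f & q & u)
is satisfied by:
  {u: True}


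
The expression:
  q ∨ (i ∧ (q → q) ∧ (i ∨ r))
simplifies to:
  i ∨ q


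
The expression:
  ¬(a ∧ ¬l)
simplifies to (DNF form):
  l ∨ ¬a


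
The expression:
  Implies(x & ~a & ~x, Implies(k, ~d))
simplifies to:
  True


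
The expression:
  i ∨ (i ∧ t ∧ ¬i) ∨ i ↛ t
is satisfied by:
  {i: True}


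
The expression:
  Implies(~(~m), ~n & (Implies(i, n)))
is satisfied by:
  {n: False, m: False, i: False}
  {i: True, n: False, m: False}
  {n: True, i: False, m: False}
  {i: True, n: True, m: False}
  {m: True, i: False, n: False}


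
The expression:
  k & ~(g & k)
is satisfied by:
  {k: True, g: False}


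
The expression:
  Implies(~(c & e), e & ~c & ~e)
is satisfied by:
  {c: True, e: True}


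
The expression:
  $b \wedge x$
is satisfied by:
  {b: True, x: True}


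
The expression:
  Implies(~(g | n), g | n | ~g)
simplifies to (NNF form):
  True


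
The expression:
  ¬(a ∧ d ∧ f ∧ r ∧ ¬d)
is always true.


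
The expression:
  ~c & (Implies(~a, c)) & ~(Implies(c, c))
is never true.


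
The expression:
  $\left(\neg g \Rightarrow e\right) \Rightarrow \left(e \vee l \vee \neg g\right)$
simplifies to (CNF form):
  $e \vee l \vee \neg g$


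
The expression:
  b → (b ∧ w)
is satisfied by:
  {w: True, b: False}
  {b: False, w: False}
  {b: True, w: True}


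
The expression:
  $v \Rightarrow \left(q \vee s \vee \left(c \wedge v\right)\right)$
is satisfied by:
  {s: True, q: True, c: True, v: False}
  {s: True, q: True, v: False, c: False}
  {s: True, c: True, v: False, q: False}
  {s: True, v: False, c: False, q: False}
  {q: True, c: True, v: False, s: False}
  {q: True, v: False, c: False, s: False}
  {c: True, q: False, v: False, s: False}
  {q: False, v: False, c: False, s: False}
  {q: True, s: True, v: True, c: True}
  {q: True, s: True, v: True, c: False}
  {s: True, v: True, c: True, q: False}
  {s: True, v: True, q: False, c: False}
  {c: True, v: True, q: True, s: False}
  {v: True, q: True, s: False, c: False}
  {v: True, c: True, s: False, q: False}


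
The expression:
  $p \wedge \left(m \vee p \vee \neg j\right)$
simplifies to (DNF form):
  $p$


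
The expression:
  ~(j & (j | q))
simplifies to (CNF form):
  ~j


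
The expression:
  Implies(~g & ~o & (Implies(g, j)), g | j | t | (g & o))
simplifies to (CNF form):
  g | j | o | t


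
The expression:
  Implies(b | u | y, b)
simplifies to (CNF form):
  (b | ~u) & (b | ~y)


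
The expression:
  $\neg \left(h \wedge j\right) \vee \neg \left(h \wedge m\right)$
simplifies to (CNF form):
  $\neg h \vee \neg j \vee \neg m$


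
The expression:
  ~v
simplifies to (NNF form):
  ~v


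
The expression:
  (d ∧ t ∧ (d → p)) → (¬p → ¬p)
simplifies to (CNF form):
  True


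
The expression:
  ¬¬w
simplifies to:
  w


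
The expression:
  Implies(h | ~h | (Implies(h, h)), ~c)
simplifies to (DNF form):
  ~c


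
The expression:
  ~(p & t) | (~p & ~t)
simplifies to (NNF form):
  ~p | ~t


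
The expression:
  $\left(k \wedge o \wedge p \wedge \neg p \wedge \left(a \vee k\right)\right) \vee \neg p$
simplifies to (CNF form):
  $\neg p$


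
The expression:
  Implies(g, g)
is always true.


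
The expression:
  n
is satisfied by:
  {n: True}


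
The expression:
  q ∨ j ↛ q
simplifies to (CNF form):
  j ∨ q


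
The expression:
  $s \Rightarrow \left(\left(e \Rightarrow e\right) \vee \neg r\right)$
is always true.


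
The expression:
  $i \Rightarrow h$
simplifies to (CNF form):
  $h \vee \neg i$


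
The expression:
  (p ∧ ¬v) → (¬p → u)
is always true.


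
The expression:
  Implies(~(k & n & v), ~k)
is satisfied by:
  {n: True, v: True, k: False}
  {n: True, v: False, k: False}
  {v: True, n: False, k: False}
  {n: False, v: False, k: False}
  {n: True, k: True, v: True}


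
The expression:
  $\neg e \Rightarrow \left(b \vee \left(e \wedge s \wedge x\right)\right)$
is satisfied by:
  {b: True, e: True}
  {b: True, e: False}
  {e: True, b: False}


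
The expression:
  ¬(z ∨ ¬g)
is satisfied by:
  {g: True, z: False}


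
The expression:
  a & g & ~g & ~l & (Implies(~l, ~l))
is never true.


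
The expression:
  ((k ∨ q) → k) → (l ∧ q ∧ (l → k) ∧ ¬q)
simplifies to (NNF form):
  q ∧ ¬k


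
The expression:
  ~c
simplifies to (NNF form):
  ~c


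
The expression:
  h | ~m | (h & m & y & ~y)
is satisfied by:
  {h: True, m: False}
  {m: False, h: False}
  {m: True, h: True}


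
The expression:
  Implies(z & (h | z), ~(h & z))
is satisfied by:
  {h: False, z: False}
  {z: True, h: False}
  {h: True, z: False}


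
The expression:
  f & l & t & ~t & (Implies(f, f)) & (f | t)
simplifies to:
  False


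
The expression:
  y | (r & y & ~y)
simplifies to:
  y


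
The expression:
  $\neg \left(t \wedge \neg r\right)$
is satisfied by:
  {r: True, t: False}
  {t: False, r: False}
  {t: True, r: True}


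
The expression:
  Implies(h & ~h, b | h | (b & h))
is always true.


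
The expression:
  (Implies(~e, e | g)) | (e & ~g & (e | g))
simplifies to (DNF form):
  e | g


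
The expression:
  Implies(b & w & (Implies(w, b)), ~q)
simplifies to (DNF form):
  ~b | ~q | ~w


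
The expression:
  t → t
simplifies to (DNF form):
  True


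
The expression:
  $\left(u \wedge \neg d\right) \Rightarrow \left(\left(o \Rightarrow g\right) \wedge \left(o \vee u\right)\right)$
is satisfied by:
  {d: True, g: True, u: False, o: False}
  {d: True, u: False, g: False, o: False}
  {g: True, d: False, u: False, o: False}
  {d: False, u: False, g: False, o: False}
  {o: True, d: True, g: True, u: False}
  {o: True, d: True, u: False, g: False}
  {o: True, g: True, d: False, u: False}
  {o: True, d: False, u: False, g: False}
  {d: True, u: True, g: True, o: False}
  {d: True, u: True, o: False, g: False}
  {u: True, g: True, o: False, d: False}
  {u: True, o: False, g: False, d: False}
  {d: True, u: True, o: True, g: True}
  {d: True, u: True, o: True, g: False}
  {u: True, o: True, g: True, d: False}


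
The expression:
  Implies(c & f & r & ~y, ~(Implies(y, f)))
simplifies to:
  y | ~c | ~f | ~r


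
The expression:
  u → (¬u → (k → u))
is always true.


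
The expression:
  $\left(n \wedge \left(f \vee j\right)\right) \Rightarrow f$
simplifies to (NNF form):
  $f \vee \neg j \vee \neg n$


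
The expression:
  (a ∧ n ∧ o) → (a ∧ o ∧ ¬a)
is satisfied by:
  {o: False, n: False, a: False}
  {a: True, o: False, n: False}
  {n: True, o: False, a: False}
  {a: True, n: True, o: False}
  {o: True, a: False, n: False}
  {a: True, o: True, n: False}
  {n: True, o: True, a: False}


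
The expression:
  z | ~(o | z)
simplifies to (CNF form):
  z | ~o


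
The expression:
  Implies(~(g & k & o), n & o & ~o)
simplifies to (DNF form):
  g & k & o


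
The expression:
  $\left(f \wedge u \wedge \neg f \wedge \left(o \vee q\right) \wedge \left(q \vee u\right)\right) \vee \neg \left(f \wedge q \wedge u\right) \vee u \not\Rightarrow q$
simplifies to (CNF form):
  $\neg f \vee \neg q \vee \neg u$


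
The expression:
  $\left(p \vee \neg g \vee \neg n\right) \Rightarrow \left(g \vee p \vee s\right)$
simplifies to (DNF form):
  $g \vee p \vee s$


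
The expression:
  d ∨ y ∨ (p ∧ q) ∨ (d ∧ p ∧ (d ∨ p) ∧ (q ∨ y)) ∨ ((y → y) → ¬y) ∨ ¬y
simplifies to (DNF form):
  True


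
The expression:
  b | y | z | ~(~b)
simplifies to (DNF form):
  b | y | z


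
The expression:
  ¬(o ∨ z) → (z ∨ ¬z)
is always true.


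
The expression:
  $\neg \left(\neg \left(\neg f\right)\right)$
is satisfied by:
  {f: False}


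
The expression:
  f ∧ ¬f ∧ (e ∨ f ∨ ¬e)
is never true.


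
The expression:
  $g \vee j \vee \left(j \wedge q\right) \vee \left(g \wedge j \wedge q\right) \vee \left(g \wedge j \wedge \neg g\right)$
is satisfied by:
  {g: True, j: True}
  {g: True, j: False}
  {j: True, g: False}


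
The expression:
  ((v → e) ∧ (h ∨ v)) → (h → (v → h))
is always true.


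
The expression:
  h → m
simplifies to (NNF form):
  m ∨ ¬h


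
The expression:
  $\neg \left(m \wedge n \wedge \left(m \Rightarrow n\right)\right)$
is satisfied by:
  {m: False, n: False}
  {n: True, m: False}
  {m: True, n: False}


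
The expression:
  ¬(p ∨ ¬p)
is never true.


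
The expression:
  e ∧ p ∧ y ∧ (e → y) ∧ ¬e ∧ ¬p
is never true.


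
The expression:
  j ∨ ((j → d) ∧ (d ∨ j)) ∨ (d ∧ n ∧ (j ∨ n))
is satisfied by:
  {d: True, j: True}
  {d: True, j: False}
  {j: True, d: False}


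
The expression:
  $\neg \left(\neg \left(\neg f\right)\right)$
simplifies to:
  $\neg f$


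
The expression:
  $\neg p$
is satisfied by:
  {p: False}


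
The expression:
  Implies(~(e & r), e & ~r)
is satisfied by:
  {e: True}


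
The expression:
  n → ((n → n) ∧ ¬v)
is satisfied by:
  {v: False, n: False}
  {n: True, v: False}
  {v: True, n: False}


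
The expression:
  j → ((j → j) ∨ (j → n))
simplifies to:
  True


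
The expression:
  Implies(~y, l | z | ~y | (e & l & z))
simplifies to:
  True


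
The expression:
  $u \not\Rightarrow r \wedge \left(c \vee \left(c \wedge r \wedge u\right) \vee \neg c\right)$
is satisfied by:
  {u: True, r: False}


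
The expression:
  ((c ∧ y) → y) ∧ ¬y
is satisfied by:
  {y: False}


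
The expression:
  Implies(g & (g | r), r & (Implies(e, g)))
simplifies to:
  r | ~g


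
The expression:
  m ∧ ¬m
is never true.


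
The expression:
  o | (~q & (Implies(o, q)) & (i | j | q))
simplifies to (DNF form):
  o | (i & ~q) | (j & ~q)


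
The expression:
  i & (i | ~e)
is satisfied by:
  {i: True}


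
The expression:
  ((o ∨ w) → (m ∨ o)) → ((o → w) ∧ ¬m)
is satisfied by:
  {w: True, m: False, o: False}
  {w: False, m: False, o: False}
  {o: True, w: True, m: False}


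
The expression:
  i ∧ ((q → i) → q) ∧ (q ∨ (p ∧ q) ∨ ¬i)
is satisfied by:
  {i: True, q: True}


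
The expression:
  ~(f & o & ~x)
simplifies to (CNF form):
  x | ~f | ~o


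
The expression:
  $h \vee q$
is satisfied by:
  {q: True, h: True}
  {q: True, h: False}
  {h: True, q: False}


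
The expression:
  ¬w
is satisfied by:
  {w: False}


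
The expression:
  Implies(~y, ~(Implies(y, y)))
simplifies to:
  y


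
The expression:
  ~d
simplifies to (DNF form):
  ~d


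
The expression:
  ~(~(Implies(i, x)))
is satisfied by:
  {x: True, i: False}
  {i: False, x: False}
  {i: True, x: True}


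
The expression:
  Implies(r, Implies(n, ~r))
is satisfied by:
  {n: False, r: False}
  {r: True, n: False}
  {n: True, r: False}


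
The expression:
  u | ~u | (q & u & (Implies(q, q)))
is always true.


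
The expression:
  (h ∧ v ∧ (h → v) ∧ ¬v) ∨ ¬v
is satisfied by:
  {v: False}


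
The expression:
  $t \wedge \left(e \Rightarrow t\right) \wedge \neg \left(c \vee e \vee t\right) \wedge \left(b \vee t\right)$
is never true.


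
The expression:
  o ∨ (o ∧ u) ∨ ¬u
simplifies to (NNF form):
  o ∨ ¬u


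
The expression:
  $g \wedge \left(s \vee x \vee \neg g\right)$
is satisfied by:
  {x: True, s: True, g: True}
  {x: True, g: True, s: False}
  {s: True, g: True, x: False}


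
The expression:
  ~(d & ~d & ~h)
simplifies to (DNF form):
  True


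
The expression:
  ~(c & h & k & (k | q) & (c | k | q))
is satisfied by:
  {h: False, k: False, c: False}
  {c: True, h: False, k: False}
  {k: True, h: False, c: False}
  {c: True, k: True, h: False}
  {h: True, c: False, k: False}
  {c: True, h: True, k: False}
  {k: True, h: True, c: False}


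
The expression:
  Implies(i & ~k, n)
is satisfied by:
  {n: True, k: True, i: False}
  {n: True, k: False, i: False}
  {k: True, n: False, i: False}
  {n: False, k: False, i: False}
  {n: True, i: True, k: True}
  {n: True, i: True, k: False}
  {i: True, k: True, n: False}


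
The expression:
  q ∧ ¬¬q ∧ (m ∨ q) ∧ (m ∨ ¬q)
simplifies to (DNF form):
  m ∧ q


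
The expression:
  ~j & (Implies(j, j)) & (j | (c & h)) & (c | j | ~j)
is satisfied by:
  {h: True, c: True, j: False}


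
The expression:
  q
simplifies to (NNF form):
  q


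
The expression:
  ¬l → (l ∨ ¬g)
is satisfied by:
  {l: True, g: False}
  {g: False, l: False}
  {g: True, l: True}


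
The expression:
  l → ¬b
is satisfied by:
  {l: False, b: False}
  {b: True, l: False}
  {l: True, b: False}


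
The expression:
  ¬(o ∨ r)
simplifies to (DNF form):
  ¬o ∧ ¬r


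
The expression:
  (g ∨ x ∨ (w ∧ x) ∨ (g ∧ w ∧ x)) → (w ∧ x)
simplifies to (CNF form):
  (w ∨ ¬g) ∧ (w ∨ ¬x) ∧ (x ∨ ¬g) ∧ (x ∨ ¬x)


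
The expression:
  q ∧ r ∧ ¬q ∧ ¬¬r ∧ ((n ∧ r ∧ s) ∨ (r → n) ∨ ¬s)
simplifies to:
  False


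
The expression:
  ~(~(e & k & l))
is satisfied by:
  {k: True, e: True, l: True}


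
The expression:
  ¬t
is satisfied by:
  {t: False}


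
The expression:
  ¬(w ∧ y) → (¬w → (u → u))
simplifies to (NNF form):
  True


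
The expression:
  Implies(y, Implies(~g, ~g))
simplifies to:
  True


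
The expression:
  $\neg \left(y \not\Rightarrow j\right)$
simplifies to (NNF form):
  $j \vee \neg y$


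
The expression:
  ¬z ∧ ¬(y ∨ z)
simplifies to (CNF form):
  ¬y ∧ ¬z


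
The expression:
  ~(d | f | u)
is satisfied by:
  {u: False, d: False, f: False}


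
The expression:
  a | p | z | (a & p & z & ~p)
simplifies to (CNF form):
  a | p | z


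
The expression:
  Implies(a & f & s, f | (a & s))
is always true.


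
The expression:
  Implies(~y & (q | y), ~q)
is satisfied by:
  {y: True, q: False}
  {q: False, y: False}
  {q: True, y: True}


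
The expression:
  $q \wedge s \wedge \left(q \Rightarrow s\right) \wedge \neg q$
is never true.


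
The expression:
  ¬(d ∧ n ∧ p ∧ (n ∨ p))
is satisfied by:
  {p: False, d: False, n: False}
  {n: True, p: False, d: False}
  {d: True, p: False, n: False}
  {n: True, d: True, p: False}
  {p: True, n: False, d: False}
  {n: True, p: True, d: False}
  {d: True, p: True, n: False}


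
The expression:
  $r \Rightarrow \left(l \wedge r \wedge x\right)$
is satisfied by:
  {l: True, x: True, r: False}
  {l: True, x: False, r: False}
  {x: True, l: False, r: False}
  {l: False, x: False, r: False}
  {r: True, l: True, x: True}


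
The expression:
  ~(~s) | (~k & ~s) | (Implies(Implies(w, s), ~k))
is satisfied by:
  {w: True, s: True, k: False}
  {w: True, k: False, s: False}
  {s: True, k: False, w: False}
  {s: False, k: False, w: False}
  {w: True, s: True, k: True}
  {w: True, k: True, s: False}
  {s: True, k: True, w: False}


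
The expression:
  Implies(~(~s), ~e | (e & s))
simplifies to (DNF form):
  True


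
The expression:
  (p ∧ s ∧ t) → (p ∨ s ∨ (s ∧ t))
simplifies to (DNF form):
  True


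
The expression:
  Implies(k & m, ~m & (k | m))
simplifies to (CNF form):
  ~k | ~m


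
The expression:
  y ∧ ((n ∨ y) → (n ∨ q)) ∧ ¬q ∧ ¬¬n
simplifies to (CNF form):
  n ∧ y ∧ ¬q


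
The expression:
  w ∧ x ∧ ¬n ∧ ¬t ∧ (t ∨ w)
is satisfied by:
  {w: True, x: True, n: False, t: False}


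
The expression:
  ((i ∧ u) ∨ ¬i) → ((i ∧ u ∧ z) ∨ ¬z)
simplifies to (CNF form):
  i ∨ ¬z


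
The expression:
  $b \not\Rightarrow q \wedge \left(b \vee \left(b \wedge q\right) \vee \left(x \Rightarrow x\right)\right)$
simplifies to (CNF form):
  $b \wedge \neg q$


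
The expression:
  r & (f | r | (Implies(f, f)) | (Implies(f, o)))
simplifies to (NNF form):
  r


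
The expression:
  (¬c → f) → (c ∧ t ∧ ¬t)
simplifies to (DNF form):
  ¬c ∧ ¬f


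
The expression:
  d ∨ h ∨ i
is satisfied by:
  {i: True, d: True, h: True}
  {i: True, d: True, h: False}
  {i: True, h: True, d: False}
  {i: True, h: False, d: False}
  {d: True, h: True, i: False}
  {d: True, h: False, i: False}
  {h: True, d: False, i: False}


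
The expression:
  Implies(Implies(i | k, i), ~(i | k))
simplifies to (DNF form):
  ~i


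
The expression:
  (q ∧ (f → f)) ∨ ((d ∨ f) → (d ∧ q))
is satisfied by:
  {q: True, d: False, f: False}
  {f: True, q: True, d: False}
  {q: True, d: True, f: False}
  {f: True, q: True, d: True}
  {f: False, d: False, q: False}


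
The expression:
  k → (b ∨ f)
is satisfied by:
  {b: True, f: True, k: False}
  {b: True, f: False, k: False}
  {f: True, b: False, k: False}
  {b: False, f: False, k: False}
  {b: True, k: True, f: True}
  {b: True, k: True, f: False}
  {k: True, f: True, b: False}


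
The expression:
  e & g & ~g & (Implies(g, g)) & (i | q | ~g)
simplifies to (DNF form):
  False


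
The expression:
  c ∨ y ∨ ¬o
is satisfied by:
  {y: True, c: True, o: False}
  {y: True, o: False, c: False}
  {c: True, o: False, y: False}
  {c: False, o: False, y: False}
  {y: True, c: True, o: True}
  {y: True, o: True, c: False}
  {c: True, o: True, y: False}


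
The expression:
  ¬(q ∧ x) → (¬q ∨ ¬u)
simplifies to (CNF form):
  x ∨ ¬q ∨ ¬u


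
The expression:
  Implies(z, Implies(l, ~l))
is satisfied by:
  {l: False, z: False}
  {z: True, l: False}
  {l: True, z: False}


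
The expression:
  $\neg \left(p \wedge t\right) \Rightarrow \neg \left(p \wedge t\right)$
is always true.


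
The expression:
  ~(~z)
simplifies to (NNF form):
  z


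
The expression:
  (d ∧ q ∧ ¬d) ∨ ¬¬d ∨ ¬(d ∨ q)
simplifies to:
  d ∨ ¬q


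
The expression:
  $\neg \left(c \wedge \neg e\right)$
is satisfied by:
  {e: True, c: False}
  {c: False, e: False}
  {c: True, e: True}


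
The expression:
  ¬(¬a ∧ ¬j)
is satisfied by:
  {a: True, j: True}
  {a: True, j: False}
  {j: True, a: False}


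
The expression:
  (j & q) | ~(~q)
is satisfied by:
  {q: True}


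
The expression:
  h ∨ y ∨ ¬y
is always true.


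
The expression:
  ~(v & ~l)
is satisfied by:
  {l: True, v: False}
  {v: False, l: False}
  {v: True, l: True}


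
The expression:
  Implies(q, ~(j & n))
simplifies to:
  ~j | ~n | ~q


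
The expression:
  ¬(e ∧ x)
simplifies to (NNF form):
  ¬e ∨ ¬x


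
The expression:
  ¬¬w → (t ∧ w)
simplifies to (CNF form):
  t ∨ ¬w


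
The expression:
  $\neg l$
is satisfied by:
  {l: False}


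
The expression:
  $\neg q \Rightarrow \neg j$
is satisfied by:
  {q: True, j: False}
  {j: False, q: False}
  {j: True, q: True}


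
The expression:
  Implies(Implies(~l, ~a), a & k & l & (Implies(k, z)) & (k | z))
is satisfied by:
  {a: True, k: True, z: True, l: False}
  {a: True, k: True, z: False, l: False}
  {a: True, z: True, l: False, k: False}
  {a: True, z: False, l: False, k: False}
  {a: True, k: True, l: True, z: True}


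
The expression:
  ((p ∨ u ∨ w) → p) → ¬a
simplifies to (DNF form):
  (u ∧ ¬p) ∨ (w ∧ ¬p) ∨ ¬a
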